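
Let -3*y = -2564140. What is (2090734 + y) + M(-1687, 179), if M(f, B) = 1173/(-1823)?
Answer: 16108647947/5469 ≈ 2.9454e+6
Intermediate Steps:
M(f, B) = -1173/1823 (M(f, B) = 1173*(-1/1823) = -1173/1823)
y = 2564140/3 (y = -1/3*(-2564140) = 2564140/3 ≈ 8.5471e+5)
(2090734 + y) + M(-1687, 179) = (2090734 + 2564140/3) - 1173/1823 = 8836342/3 - 1173/1823 = 16108647947/5469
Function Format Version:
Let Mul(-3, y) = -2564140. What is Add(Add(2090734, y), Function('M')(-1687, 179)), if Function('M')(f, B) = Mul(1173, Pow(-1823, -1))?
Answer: Rational(16108647947, 5469) ≈ 2.9454e+6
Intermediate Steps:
Function('M')(f, B) = Rational(-1173, 1823) (Function('M')(f, B) = Mul(1173, Rational(-1, 1823)) = Rational(-1173, 1823))
y = Rational(2564140, 3) (y = Mul(Rational(-1, 3), -2564140) = Rational(2564140, 3) ≈ 8.5471e+5)
Add(Add(2090734, y), Function('M')(-1687, 179)) = Add(Add(2090734, Rational(2564140, 3)), Rational(-1173, 1823)) = Add(Rational(8836342, 3), Rational(-1173, 1823)) = Rational(16108647947, 5469)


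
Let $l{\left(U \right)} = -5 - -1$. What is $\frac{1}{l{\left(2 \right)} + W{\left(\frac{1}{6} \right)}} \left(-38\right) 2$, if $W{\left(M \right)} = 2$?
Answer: $38$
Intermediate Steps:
$l{\left(U \right)} = -4$ ($l{\left(U \right)} = -5 + 1 = -4$)
$\frac{1}{l{\left(2 \right)} + W{\left(\frac{1}{6} \right)}} \left(-38\right) 2 = \frac{1}{-4 + 2} \left(-38\right) 2 = \frac{1}{-2} \left(-38\right) 2 = \left(- \frac{1}{2}\right) \left(-38\right) 2 = 19 \cdot 2 = 38$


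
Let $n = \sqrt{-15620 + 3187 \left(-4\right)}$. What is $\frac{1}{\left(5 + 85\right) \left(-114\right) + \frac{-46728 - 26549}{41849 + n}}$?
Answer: $\frac{- 12 \sqrt{197} + 41849 i}{- 429444017 i + 123120 \sqrt{197}} \approx -9.7449 \cdot 10^{-5} - 6.6921 \cdot 10^{-11} i$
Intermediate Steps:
$n = 12 i \sqrt{197}$ ($n = \sqrt{-15620 - 12748} = \sqrt{-28368} = 12 i \sqrt{197} \approx 168.43 i$)
$\frac{1}{\left(5 + 85\right) \left(-114\right) + \frac{-46728 - 26549}{41849 + n}} = \frac{1}{\left(5 + 85\right) \left(-114\right) + \frac{-46728 - 26549}{41849 + 12 i \sqrt{197}}} = \frac{1}{90 \left(-114\right) - \frac{73277}{41849 + 12 i \sqrt{197}}} = \frac{1}{-10260 - \frac{73277}{41849 + 12 i \sqrt{197}}}$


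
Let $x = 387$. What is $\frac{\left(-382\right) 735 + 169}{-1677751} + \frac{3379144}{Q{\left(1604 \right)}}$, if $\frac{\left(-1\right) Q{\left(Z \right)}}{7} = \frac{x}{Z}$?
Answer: $- \frac{9093656248982867}{4545027459} \approx -2.0008 \cdot 10^{6}$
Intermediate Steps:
$Q{\left(Z \right)} = - \frac{2709}{Z}$ ($Q{\left(Z \right)} = - 7 \frac{387}{Z} = - \frac{2709}{Z}$)
$\frac{\left(-382\right) 735 + 169}{-1677751} + \frac{3379144}{Q{\left(1604 \right)}} = \frac{\left(-382\right) 735 + 169}{-1677751} + \frac{3379144}{\left(-2709\right) \frac{1}{1604}} = \left(-280770 + 169\right) \left(- \frac{1}{1677751}\right) + \frac{3379144}{\left(-2709\right) \frac{1}{1604}} = \left(-280601\right) \left(- \frac{1}{1677751}\right) + \frac{3379144}{- \frac{2709}{1604}} = \frac{280601}{1677751} + 3379144 \left(- \frac{1604}{2709}\right) = \frac{280601}{1677751} - \frac{5420146976}{2709} = - \frac{9093656248982867}{4545027459}$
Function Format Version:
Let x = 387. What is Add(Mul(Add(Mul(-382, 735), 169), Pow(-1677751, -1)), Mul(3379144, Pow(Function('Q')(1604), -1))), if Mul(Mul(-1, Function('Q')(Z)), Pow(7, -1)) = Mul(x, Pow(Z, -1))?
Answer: Rational(-9093656248982867, 4545027459) ≈ -2.0008e+6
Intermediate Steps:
Function('Q')(Z) = Mul(-2709, Pow(Z, -1)) (Function('Q')(Z) = Mul(-7, Mul(387, Pow(Z, -1))) = Mul(-2709, Pow(Z, -1)))
Add(Mul(Add(Mul(-382, 735), 169), Pow(-1677751, -1)), Mul(3379144, Pow(Function('Q')(1604), -1))) = Add(Mul(Add(Mul(-382, 735), 169), Pow(-1677751, -1)), Mul(3379144, Pow(Mul(-2709, Pow(1604, -1)), -1))) = Add(Mul(Add(-280770, 169), Rational(-1, 1677751)), Mul(3379144, Pow(Mul(-2709, Rational(1, 1604)), -1))) = Add(Mul(-280601, Rational(-1, 1677751)), Mul(3379144, Pow(Rational(-2709, 1604), -1))) = Add(Rational(280601, 1677751), Mul(3379144, Rational(-1604, 2709))) = Add(Rational(280601, 1677751), Rational(-5420146976, 2709)) = Rational(-9093656248982867, 4545027459)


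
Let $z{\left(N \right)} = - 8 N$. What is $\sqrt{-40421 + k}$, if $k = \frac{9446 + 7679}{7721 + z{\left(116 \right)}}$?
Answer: $\frac{2 i \sqrt{466276152826}}{6793} \approx 201.04 i$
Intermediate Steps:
$k = \frac{17125}{6793}$ ($k = \frac{9446 + 7679}{7721 - 928} = \frac{17125}{7721 - 928} = \frac{17125}{6793} \approx 2.521$)
$\sqrt{-40421 + k} = \sqrt{-40421 + \frac{17125}{6793}} = \sqrt{- \frac{274562728}{6793}} = \frac{2 i \sqrt{466276152826}}{6793}$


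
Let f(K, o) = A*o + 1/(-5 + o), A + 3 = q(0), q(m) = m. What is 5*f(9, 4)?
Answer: -65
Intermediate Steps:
A = -3 (A = -3 + 0 = -3)
f(K, o) = 1/(-5 + o) - 3*o (f(K, o) = -3*o + 1/(-5 + o) = 1/(-5 + o) - 3*o)
5*f(9, 4) = 5*((1 - 3*4**2 + 15*4)/(-5 + 4)) = 5*((1 - 3*16 + 60)/(-1)) = 5*(-(1 - 48 + 60)) = 5*(-1*13) = 5*(-13) = -65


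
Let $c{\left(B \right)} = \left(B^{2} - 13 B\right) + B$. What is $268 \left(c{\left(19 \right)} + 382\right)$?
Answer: $138020$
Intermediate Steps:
$c{\left(B \right)} = B^{2} - 12 B$
$268 \left(c{\left(19 \right)} + 382\right) = 268 \left(19 \left(-12 + 19\right) + 382\right) = 268 \left(19 \cdot 7 + 382\right) = 268 \left(133 + 382\right) = 268 \cdot 515 = 138020$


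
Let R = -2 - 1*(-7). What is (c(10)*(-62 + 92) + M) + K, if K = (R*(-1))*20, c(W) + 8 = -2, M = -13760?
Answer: -14160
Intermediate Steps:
c(W) = -10 (c(W) = -8 - 2 = -10)
R = 5 (R = -2 + 7 = 5)
K = -100 (K = (5*(-1))*20 = -5*20 = -100)
(c(10)*(-62 + 92) + M) + K = (-10*(-62 + 92) - 13760) - 100 = (-10*30 - 13760) - 100 = (-300 - 13760) - 100 = -14060 - 100 = -14160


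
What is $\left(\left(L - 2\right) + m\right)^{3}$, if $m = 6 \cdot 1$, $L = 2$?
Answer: $216$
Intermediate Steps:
$m = 6$
$\left(\left(L - 2\right) + m\right)^{3} = \left(\left(2 - 2\right) + 6\right)^{3} = \left(0 + 6\right)^{3} = 6^{3} = 216$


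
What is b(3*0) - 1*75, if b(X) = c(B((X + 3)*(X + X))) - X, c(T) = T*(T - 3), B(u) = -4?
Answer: -47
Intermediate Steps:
c(T) = T*(-3 + T)
b(X) = 28 - X (b(X) = -4*(-3 - 4) - X = -4*(-7) - X = 28 - X)
b(3*0) - 1*75 = (28 - 3*0) - 1*75 = (28 - 1*0) - 75 = (28 + 0) - 75 = 28 - 75 = -47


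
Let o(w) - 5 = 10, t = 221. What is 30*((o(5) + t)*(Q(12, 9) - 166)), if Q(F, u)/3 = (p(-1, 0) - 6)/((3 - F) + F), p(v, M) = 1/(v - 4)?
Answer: -1219176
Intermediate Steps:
p(v, M) = 1/(-4 + v)
Q(F, u) = -31/5 (Q(F, u) = 3*((1/(-4 - 1) - 6)/((3 - F) + F)) = 3*((1/(-5) - 6)/3) = 3*((-1/5 - 6)*(1/3)) = 3*(-31/5*1/3) = 3*(-31/15) = -31/5)
o(w) = 15 (o(w) = 5 + 10 = 15)
30*((o(5) + t)*(Q(12, 9) - 166)) = 30*((15 + 221)*(-31/5 - 166)) = 30*(236*(-861/5)) = 30*(-203196/5) = -1219176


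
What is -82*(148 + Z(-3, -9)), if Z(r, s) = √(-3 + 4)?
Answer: -12218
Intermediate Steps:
Z(r, s) = 1 (Z(r, s) = √1 = 1)
-82*(148 + Z(-3, -9)) = -82*(148 + 1) = -82*149 = -12218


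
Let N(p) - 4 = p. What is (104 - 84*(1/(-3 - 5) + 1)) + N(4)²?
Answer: 189/2 ≈ 94.500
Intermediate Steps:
N(p) = 4 + p
(104 - 84*(1/(-3 - 5) + 1)) + N(4)² = (104 - 84*(1/(-3 - 5) + 1)) + (4 + 4)² = (104 - 84*(1/(-8) + 1)) + 8² = (104 - 84*(-⅛ + 1)) + 64 = (104 - 84*7/8) + 64 = (104 - 42*7/4) + 64 = (104 - 147/2) + 64 = 61/2 + 64 = 189/2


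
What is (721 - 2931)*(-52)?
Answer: 114920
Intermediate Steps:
(721 - 2931)*(-52) = -2210*(-52) = 114920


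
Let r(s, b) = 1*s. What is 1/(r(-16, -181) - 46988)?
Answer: -1/47004 ≈ -2.1275e-5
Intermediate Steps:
r(s, b) = s
1/(r(-16, -181) - 46988) = 1/(-16 - 46988) = 1/(-47004) = -1/47004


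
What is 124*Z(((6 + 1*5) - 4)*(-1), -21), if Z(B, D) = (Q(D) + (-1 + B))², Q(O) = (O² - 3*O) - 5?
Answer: 29894044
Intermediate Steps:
Q(O) = -5 + O² - 3*O
Z(B, D) = (-6 + B + D² - 3*D)² (Z(B, D) = ((-5 + D² - 3*D) + (-1 + B))² = (-6 + B + D² - 3*D)²)
124*Z(((6 + 1*5) - 4)*(-1), -21) = 124*(-6 + ((6 + 1*5) - 4)*(-1) + (-21)² - 3*(-21))² = 124*(-6 + ((6 + 5) - 4)*(-1) + 441 + 63)² = 124*(-6 + (11 - 4)*(-1) + 441 + 63)² = 124*(-6 + 7*(-1) + 441 + 63)² = 124*(-6 - 7 + 441 + 63)² = 124*491² = 124*241081 = 29894044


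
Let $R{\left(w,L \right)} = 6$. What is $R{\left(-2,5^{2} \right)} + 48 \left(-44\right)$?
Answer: $-2106$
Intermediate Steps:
$R{\left(-2,5^{2} \right)} + 48 \left(-44\right) = 6 + 48 \left(-44\right) = 6 - 2112 = -2106$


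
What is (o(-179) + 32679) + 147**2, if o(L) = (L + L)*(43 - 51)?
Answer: 57152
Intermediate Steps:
o(L) = -16*L (o(L) = (2*L)*(-8) = -16*L)
(o(-179) + 32679) + 147**2 = (-16*(-179) + 32679) + 147**2 = (2864 + 32679) + 21609 = 35543 + 21609 = 57152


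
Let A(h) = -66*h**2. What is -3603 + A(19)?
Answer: -27429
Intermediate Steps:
-3603 + A(19) = -3603 - 66*19**2 = -3603 - 66*361 = -3603 - 23826 = -27429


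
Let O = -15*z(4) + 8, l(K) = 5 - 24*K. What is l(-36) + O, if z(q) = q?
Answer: 817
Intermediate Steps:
l(K) = 5 - 24*K
O = -52 (O = -15*4 + 8 = -60 + 8 = -52)
l(-36) + O = (5 - 24*(-36)) - 52 = (5 + 864) - 52 = 869 - 52 = 817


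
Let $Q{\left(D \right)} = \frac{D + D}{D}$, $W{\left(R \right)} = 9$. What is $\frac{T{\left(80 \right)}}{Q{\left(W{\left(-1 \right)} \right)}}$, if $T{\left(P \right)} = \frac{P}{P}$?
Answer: $\frac{1}{2} \approx 0.5$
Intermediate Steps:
$T{\left(P \right)} = 1$
$Q{\left(D \right)} = 2$ ($Q{\left(D \right)} = \frac{2 D}{D} = 2$)
$\frac{T{\left(80 \right)}}{Q{\left(W{\left(-1 \right)} \right)}} = 1 \cdot \frac{1}{2} = \frac{1}{2}$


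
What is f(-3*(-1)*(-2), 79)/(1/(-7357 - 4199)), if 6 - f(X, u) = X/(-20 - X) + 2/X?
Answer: -477648/7 ≈ -68235.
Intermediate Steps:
f(X, u) = 6 - 2/X - X/(-20 - X) (f(X, u) = 6 - (X/(-20 - X) + 2/X) = 6 - (2/X + X/(-20 - X)) = 6 + (-2/X - X/(-20 - X)) = 6 - 2/X - X/(-20 - X))
f(-3*(-1)*(-2), 79)/(1/(-7357 - 4199)) = ((-40 + 7*(-3*(-1)*(-2))² + 118*(-3*(-1)*(-2)))/(((-3*(-1)*(-2)))*(20 - 3*(-1)*(-2))))/(1/(-7357 - 4199)) = ((-40 + 7*(3*(-2))² + 118*(3*(-2)))/(((3*(-2)))*(20 + 3*(-2))))/(1/(-11556)) = ((-40 + 7*(-6)² + 118*(-6))/((-6)*(20 - 6)))/(-1/11556) = -⅙*(-40 + 7*36 - 708)/14*(-11556) = -⅙*1/14*(-40 + 252 - 708)*(-11556) = -⅙*1/14*(-496)*(-11556) = (124/21)*(-11556) = -477648/7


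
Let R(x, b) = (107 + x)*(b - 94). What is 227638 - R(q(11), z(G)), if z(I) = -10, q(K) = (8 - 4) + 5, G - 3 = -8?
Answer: 239702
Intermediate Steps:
G = -5 (G = 3 - 8 = -5)
q(K) = 9 (q(K) = 4 + 5 = 9)
R(x, b) = (-94 + b)*(107 + x) (R(x, b) = (107 + x)*(-94 + b) = (-94 + b)*(107 + x))
227638 - R(q(11), z(G)) = 227638 - (-10058 - 94*9 + 107*(-10) - 10*9) = 227638 - (-10058 - 846 - 1070 - 90) = 227638 - 1*(-12064) = 227638 + 12064 = 239702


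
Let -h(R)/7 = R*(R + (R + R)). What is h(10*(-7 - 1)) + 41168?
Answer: -93232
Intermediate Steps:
h(R) = -21*R**2 (h(R) = -7*R*(R + (R + R)) = -7*R*(R + 2*R) = -7*R*3*R = -21*R**2)
h(10*(-7 - 1)) + 41168 = -21*100*(-7 - 1)**2 + 41168 = -21*(10*(-8))**2 + 41168 = -21*(-80)**2 + 41168 = -21*6400 + 41168 = -134400 + 41168 = -93232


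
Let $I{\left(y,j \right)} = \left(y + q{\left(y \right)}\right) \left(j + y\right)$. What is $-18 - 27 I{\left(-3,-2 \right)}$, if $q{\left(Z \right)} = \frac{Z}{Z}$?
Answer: $-288$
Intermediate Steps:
$q{\left(Z \right)} = 1$
$I{\left(y,j \right)} = \left(1 + y\right) \left(j + y\right)$ ($I{\left(y,j \right)} = \left(y + 1\right) \left(j + y\right) = \left(1 + y\right) \left(j + y\right)$)
$-18 - 27 I{\left(-3,-2 \right)} = -18 - 27 \left(-2 - 3 + \left(-3\right)^{2} - -6\right) = -18 - 27 \left(-2 - 3 + 9 + 6\right) = -18 - 270 = -288$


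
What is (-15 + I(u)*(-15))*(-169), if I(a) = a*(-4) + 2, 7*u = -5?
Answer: 103935/7 ≈ 14848.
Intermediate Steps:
u = -5/7 (u = (⅐)*(-5) = -5/7 ≈ -0.71429)
I(a) = 2 - 4*a (I(a) = -4*a + 2 = 2 - 4*a)
(-15 + I(u)*(-15))*(-169) = (-15 + (2 - 4*(-5/7))*(-15))*(-169) = (-15 + (2 + 20/7)*(-15))*(-169) = (-15 + (34/7)*(-15))*(-169) = (-15 - 510/7)*(-169) = -615/7*(-169) = 103935/7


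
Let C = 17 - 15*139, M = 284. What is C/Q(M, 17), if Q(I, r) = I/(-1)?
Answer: 517/71 ≈ 7.2817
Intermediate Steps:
Q(I, r) = -I (Q(I, r) = I*(-1) = -I)
C = -2068 (C = 17 - 2085 = -2068)
C/Q(M, 17) = -2068/((-1*284)) = -2068/(-284) = -2068*(-1/284) = 517/71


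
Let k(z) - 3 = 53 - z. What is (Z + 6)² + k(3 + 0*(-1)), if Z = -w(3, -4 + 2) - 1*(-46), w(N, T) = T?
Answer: 2969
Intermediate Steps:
k(z) = 56 - z (k(z) = 3 + (53 - z) = 56 - z)
Z = 48 (Z = -(-4 + 2) - 1*(-46) = -1*(-2) + 46 = 2 + 46 = 48)
(Z + 6)² + k(3 + 0*(-1)) = (48 + 6)² + (56 - (3 + 0*(-1))) = 54² + (56 - (3 + 0)) = 2916 + (56 - 1*3) = 2916 + (56 - 3) = 2916 + 53 = 2969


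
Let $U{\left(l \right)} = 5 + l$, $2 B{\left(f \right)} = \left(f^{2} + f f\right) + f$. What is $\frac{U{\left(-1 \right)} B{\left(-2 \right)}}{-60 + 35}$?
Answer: $- \frac{12}{25} \approx -0.48$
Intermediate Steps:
$B{\left(f \right)} = f^{2} + \frac{f}{2}$ ($B{\left(f \right)} = \frac{\left(f^{2} + f f\right) + f}{2} = \frac{\left(f^{2} + f^{2}\right) + f}{2} = \frac{2 f^{2} + f}{2} = \frac{f + 2 f^{2}}{2} = f^{2} + \frac{f}{2}$)
$\frac{U{\left(-1 \right)} B{\left(-2 \right)}}{-60 + 35} = \frac{\left(5 - 1\right) \left(- 2 \left(\frac{1}{2} - 2\right)\right)}{-60 + 35} = \frac{4 \left(\left(-2\right) \left(- \frac{3}{2}\right)\right)}{-25} = 4 \cdot 3 \left(- \frac{1}{25}\right) = 12 \left(- \frac{1}{25}\right) = - \frac{12}{25}$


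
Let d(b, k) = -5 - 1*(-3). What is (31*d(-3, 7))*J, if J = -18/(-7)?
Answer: -1116/7 ≈ -159.43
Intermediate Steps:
d(b, k) = -2 (d(b, k) = -5 + 3 = -2)
J = 18/7 (J = -18*(-⅐) = 18/7 ≈ 2.5714)
(31*d(-3, 7))*J = (31*(-2))*(18/7) = -62*18/7 = -1116/7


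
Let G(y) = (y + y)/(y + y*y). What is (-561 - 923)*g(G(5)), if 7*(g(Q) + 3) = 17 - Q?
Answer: 2756/3 ≈ 918.67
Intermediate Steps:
G(y) = 2*y/(y + y²) (G(y) = (2*y)/(y + y²) = 2*y/(y + y²))
g(Q) = -4/7 - Q/7 (g(Q) = -3 + (17 - Q)/7 = -3 + (17/7 - Q/7) = -4/7 - Q/7)
(-561 - 923)*g(G(5)) = (-561 - 923)*(-4/7 - 2/(7*(1 + 5))) = -1484*(-4/7 - 2/(7*6)) = -1484*(-4/7 - ⅐*⅓) = -1484*(-4/7 - 1/21) = -1484*(-13/21) = 2756/3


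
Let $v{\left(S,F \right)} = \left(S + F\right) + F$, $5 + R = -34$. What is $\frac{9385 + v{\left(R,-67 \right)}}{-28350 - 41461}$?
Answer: $- \frac{1316}{9973} \approx -0.13196$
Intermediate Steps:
$R = -39$ ($R = -5 - 34 = -39$)
$v{\left(S,F \right)} = S + 2 F$ ($v{\left(S,F \right)} = \left(F + S\right) + F = S + 2 F$)
$\frac{9385 + v{\left(R,-67 \right)}}{-28350 - 41461} = \frac{9385 + \left(-39 + 2 \left(-67\right)\right)}{-28350 - 41461} = \frac{9385 - 173}{-69811} = \left(9385 - 173\right) \left(- \frac{1}{69811}\right) = 9212 \left(- \frac{1}{69811}\right) = - \frac{1316}{9973}$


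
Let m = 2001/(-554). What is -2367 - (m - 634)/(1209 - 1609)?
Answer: -524880437/221600 ≈ -2368.6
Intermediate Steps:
m = -2001/554 (m = 2001*(-1/554) = -2001/554 ≈ -3.6119)
-2367 - (m - 634)/(1209 - 1609) = -2367 - (-2001/554 - 634)/(1209 - 1609) = -2367 - (-353237)/(554*(-400)) = -2367 - (-353237)*(-1)/(554*400) = -2367 - 1*353237/221600 = -2367 - 353237/221600 = -524880437/221600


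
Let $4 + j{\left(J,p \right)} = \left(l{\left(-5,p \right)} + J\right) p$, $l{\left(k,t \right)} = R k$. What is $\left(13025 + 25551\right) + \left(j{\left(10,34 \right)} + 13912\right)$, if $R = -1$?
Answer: $52994$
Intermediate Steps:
$l{\left(k,t \right)} = - k$
$j{\left(J,p \right)} = -4 + p \left(5 + J\right)$ ($j{\left(J,p \right)} = -4 + \left(\left(-1\right) \left(-5\right) + J\right) p = -4 + \left(5 + J\right) p = -4 + p \left(5 + J\right)$)
$\left(13025 + 25551\right) + \left(j{\left(10,34 \right)} + 13912\right) = \left(13025 + 25551\right) + \left(\left(-4 + 5 \cdot 34 + 10 \cdot 34\right) + 13912\right) = 38576 + \left(\left(-4 + 170 + 340\right) + 13912\right) = 38576 + \left(506 + 13912\right) = 38576 + 14418 = 52994$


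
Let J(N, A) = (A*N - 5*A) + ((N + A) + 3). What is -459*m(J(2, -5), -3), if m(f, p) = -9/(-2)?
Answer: -4131/2 ≈ -2065.5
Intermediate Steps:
J(N, A) = 3 + N - 4*A + A*N (J(N, A) = (-5*A + A*N) + ((A + N) + 3) = (-5*A + A*N) + (3 + A + N) = 3 + N - 4*A + A*N)
m(f, p) = 9/2 (m(f, p) = -9*(-½) = 9/2)
-459*m(J(2, -5), -3) = -459*9/2 = -4131/2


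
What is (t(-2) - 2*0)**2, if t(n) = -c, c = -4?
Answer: 16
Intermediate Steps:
t(n) = 4 (t(n) = -1*(-4) = 4)
(t(-2) - 2*0)**2 = (4 - 2*0)**2 = (4 + 0)**2 = 4**2 = 16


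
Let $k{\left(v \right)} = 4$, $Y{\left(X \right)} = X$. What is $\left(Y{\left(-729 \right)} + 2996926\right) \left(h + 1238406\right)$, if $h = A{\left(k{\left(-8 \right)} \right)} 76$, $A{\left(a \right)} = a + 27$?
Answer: $3717567382114$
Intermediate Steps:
$A{\left(a \right)} = 27 + a$
$h = 2356$ ($h = \left(27 + 4\right) 76 = 31 \cdot 76 = 2356$)
$\left(Y{\left(-729 \right)} + 2996926\right) \left(h + 1238406\right) = \left(-729 + 2996926\right) \left(2356 + 1238406\right) = 2996197 \cdot 1240762 = 3717567382114$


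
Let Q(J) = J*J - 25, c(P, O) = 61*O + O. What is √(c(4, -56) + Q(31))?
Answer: 2*I*√634 ≈ 50.359*I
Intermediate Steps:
c(P, O) = 62*O
Q(J) = -25 + J² (Q(J) = J² - 25 = -25 + J²)
√(c(4, -56) + Q(31)) = √(62*(-56) + (-25 + 31²)) = √(-3472 + (-25 + 961)) = √(-3472 + 936) = √(-2536) = 2*I*√634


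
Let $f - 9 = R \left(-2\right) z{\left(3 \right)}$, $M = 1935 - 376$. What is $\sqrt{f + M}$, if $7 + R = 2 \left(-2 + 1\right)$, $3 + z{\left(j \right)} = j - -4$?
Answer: $2 \sqrt{410} \approx 40.497$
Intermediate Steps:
$z{\left(j \right)} = 1 + j$ ($z{\left(j \right)} = -3 + \left(j - -4\right) = -3 + \left(j + 4\right) = -3 + \left(4 + j\right) = 1 + j$)
$R = -9$ ($R = -7 + 2 \left(-2 + 1\right) = -7 + 2 \left(-1\right) = -7 - 2 = -9$)
$M = 1559$ ($M = 1935 - 376 = 1559$)
$f = 81$ ($f = 9 + \left(-9\right) \left(-2\right) \left(1 + 3\right) = 9 + 18 \cdot 4 = 9 + 72 = 81$)
$\sqrt{f + M} = \sqrt{81 + 1559} = \sqrt{1640} = 2 \sqrt{410}$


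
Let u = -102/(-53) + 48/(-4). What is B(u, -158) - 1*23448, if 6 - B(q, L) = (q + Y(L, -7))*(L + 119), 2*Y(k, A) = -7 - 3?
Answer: -1273587/53 ≈ -24030.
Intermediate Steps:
Y(k, A) = -5 (Y(k, A) = (-7 - 3)/2 = (½)*(-10) = -5)
u = -534/53 (u = -102*(-1/53) + 48*(-¼) = 102/53 - 12 = -534/53 ≈ -10.075)
B(q, L) = 6 - (-5 + q)*(119 + L) (B(q, L) = 6 - (q - 5)*(L + 119) = 6 - (-5 + q)*(119 + L))
B(u, -158) - 1*23448 = (601 - 119*(-534/53) + 5*(-158) - 1*(-158)*(-534/53)) - 1*23448 = (601 + 63546/53 - 790 - 84372/53) - 23448 = -30843/53 - 23448 = -1273587/53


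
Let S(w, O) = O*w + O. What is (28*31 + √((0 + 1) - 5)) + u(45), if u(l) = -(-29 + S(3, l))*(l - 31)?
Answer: -1246 + 2*I ≈ -1246.0 + 2.0*I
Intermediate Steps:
S(w, O) = O + O*w
u(l) = -(-31 + l)*(-29 + 4*l) (u(l) = -(-29 + l*(1 + 3))*(l - 31) = -(-29 + l*4)*(-31 + l) = -(-29 + 4*l)*(-31 + l) = -(-31 + l)*(-29 + 4*l))
(28*31 + √((0 + 1) - 5)) + u(45) = (28*31 + √((0 + 1) - 5)) + (-899 - 4*45² + 153*45) = (868 + √(1 - 5)) + (-899 - 4*2025 + 6885) = (868 + √(-4)) + (-899 - 8100 + 6885) = (868 + 2*I) - 2114 = -1246 + 2*I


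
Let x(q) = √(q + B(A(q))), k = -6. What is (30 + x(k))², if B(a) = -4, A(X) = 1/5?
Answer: (30 + I*√10)² ≈ 890.0 + 189.74*I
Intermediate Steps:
A(X) = ⅕ (A(X) = 1*(⅕) = ⅕)
x(q) = √(-4 + q) (x(q) = √(q - 4) = √(-4 + q))
(30 + x(k))² = (30 + √(-4 - 6))² = (30 + √(-10))² = (30 + I*√10)²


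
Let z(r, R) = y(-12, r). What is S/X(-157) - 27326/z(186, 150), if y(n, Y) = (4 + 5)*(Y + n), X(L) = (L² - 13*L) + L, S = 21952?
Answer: -345331963/20775339 ≈ -16.622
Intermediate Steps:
X(L) = L² - 12*L
y(n, Y) = 9*Y + 9*n (y(n, Y) = 9*(Y + n) = 9*Y + 9*n)
z(r, R) = -108 + 9*r (z(r, R) = 9*r + 9*(-12) = 9*r - 108 = -108 + 9*r)
S/X(-157) - 27326/z(186, 150) = 21952/((-157*(-12 - 157))) - 27326/(-108 + 9*186) = 21952/((-157*(-169))) - 27326/(-108 + 1674) = 21952/26533 - 27326/1566 = 21952*(1/26533) - 27326*1/1566 = 21952/26533 - 13663/783 = -345331963/20775339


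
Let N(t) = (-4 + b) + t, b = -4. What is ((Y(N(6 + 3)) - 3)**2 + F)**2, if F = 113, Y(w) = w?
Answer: 13689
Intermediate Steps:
N(t) = -8 + t (N(t) = (-4 - 4) + t = -8 + t)
((Y(N(6 + 3)) - 3)**2 + F)**2 = (((-8 + (6 + 3)) - 3)**2 + 113)**2 = (((-8 + 9) - 3)**2 + 113)**2 = ((1 - 3)**2 + 113)**2 = ((-2)**2 + 113)**2 = (4 + 113)**2 = 117**2 = 13689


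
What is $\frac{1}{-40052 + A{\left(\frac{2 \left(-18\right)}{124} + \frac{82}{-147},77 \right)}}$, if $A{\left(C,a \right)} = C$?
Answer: $- \frac{4557}{182520829} \approx -2.4967 \cdot 10^{-5}$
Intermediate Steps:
$\frac{1}{-40052 + A{\left(\frac{2 \left(-18\right)}{124} + \frac{82}{-147},77 \right)}} = \frac{1}{-40052 + \left(\frac{2 \left(-18\right)}{124} + \frac{82}{-147}\right)} = \frac{1}{-40052 + \left(\left(-36\right) \frac{1}{124} + 82 \left(- \frac{1}{147}\right)\right)} = \frac{1}{-40052 - \frac{3865}{4557}} = \frac{1}{- \frac{182520829}{4557}} = - \frac{4557}{182520829}$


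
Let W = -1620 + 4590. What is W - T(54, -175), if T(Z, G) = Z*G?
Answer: 12420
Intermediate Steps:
T(Z, G) = G*Z
W = 2970
W - T(54, -175) = 2970 - (-175)*54 = 2970 - 1*(-9450) = 2970 + 9450 = 12420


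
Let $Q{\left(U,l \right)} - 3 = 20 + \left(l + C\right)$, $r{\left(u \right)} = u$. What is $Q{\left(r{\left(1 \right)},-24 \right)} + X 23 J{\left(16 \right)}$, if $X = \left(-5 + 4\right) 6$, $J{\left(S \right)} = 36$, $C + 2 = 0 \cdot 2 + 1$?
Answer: $-4970$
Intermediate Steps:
$C = -1$ ($C = -2 + \left(0 \cdot 2 + 1\right) = -2 + \left(0 + 1\right) = -2 + 1 = -1$)
$X = -6$ ($X = \left(-1\right) 6 = -6$)
$Q{\left(U,l \right)} = 22 + l$ ($Q{\left(U,l \right)} = 3 + \left(20 + \left(l - 1\right)\right) = 3 + \left(20 + \left(-1 + l\right)\right) = 3 + \left(19 + l\right) = 22 + l$)
$Q{\left(r{\left(1 \right)},-24 \right)} + X 23 J{\left(16 \right)} = \left(22 - 24\right) + \left(-6\right) 23 \cdot 36 = -2 - 4968 = -4970$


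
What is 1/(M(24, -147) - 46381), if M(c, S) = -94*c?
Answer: -1/48637 ≈ -2.0560e-5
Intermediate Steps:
1/(M(24, -147) - 46381) = 1/(-94*24 - 46381) = 1/(-2256 - 46381) = 1/(-48637) = -1/48637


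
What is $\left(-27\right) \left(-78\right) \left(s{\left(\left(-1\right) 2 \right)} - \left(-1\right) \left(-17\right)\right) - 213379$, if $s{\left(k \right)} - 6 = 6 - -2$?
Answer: $-219697$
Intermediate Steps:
$s{\left(k \right)} = 14$ ($s{\left(k \right)} = 6 + \left(6 - -2\right) = 6 + \left(6 + 2\right) = 6 + 8 = 14$)
$\left(-27\right) \left(-78\right) \left(s{\left(\left(-1\right) 2 \right)} - \left(-1\right) \left(-17\right)\right) - 213379 = \left(-27\right) \left(-78\right) \left(14 - \left(-1\right) \left(-17\right)\right) - 213379 = 2106 \left(14 - 17\right) - 213379 = 2106 \left(-3\right) - 213379 = -6318 - 213379 = -219697$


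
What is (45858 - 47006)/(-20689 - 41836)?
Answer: 28/1525 ≈ 0.018361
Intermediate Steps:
(45858 - 47006)/(-20689 - 41836) = -1148/(-62525) = -1148*(-1/62525) = 28/1525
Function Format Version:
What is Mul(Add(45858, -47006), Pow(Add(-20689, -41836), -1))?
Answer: Rational(28, 1525) ≈ 0.018361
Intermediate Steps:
Mul(Add(45858, -47006), Pow(Add(-20689, -41836), -1)) = Mul(-1148, Pow(-62525, -1)) = Mul(-1148, Rational(-1, 62525)) = Rational(28, 1525)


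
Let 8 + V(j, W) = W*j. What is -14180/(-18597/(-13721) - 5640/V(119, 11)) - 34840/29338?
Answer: 3712200371391760/780269678067 ≈ 4757.6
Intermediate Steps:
V(j, W) = -8 + W*j
-14180/(-18597/(-13721) - 5640/V(119, 11)) - 34840/29338 = -14180/(-18597/(-13721) - 5640/(-8 + 11*119)) - 34840/29338 = -14180/(-18597*(-1/13721) - 5640/(-8 + 1309)) - 34840*1/29338 = -14180/(18597/13721 - 5640/1301) - 17420/14669 = -14180/(-53191743/17851021) - 17420/14669 = -14180*(-17851021/53191743) - 17420/14669 = 253127477780/53191743 - 17420/14669 = 3712200371391760/780269678067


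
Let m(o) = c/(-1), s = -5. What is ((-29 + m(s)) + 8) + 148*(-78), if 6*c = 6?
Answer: -11566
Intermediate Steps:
c = 1 (c = (⅙)*6 = 1)
m(o) = -1 (m(o) = 1/(-1) = 1*(-1) = -1)
((-29 + m(s)) + 8) + 148*(-78) = ((-29 - 1) + 8) + 148*(-78) = (-30 + 8) - 11544 = -22 - 11544 = -11566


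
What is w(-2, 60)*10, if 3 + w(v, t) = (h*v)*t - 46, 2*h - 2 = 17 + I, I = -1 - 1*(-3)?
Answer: -13090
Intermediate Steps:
I = 2 (I = -1 + 3 = 2)
h = 21/2 (h = 1 + (17 + 2)/2 = 1 + (½)*19 = 1 + 19/2 = 21/2 ≈ 10.500)
w(v, t) = -49 + 21*t*v/2 (w(v, t) = -3 + ((21*v/2)*t - 46) = -3 + (21*t*v/2 - 46) = -3 + (-46 + 21*t*v/2) = -49 + 21*t*v/2)
w(-2, 60)*10 = (-49 + (21/2)*60*(-2))*10 = (-49 - 1260)*10 = -1309*10 = -13090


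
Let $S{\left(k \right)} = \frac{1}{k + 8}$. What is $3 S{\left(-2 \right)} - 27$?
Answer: $- \frac{53}{2} \approx -26.5$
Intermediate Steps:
$S{\left(k \right)} = \frac{1}{8 + k}$
$3 S{\left(-2 \right)} - 27 = \frac{3}{8 - 2} - 27 = \frac{3}{6} - 27 = 3 \cdot \frac{1}{6} - 27 = \frac{1}{2} - 27 = - \frac{53}{2}$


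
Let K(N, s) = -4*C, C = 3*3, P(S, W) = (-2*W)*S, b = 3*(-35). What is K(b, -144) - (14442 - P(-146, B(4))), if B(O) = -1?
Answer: -14770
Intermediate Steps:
b = -105
P(S, W) = -2*S*W
C = 9
K(N, s) = -36 (K(N, s) = -4*9 = -36)
K(b, -144) - (14442 - P(-146, B(4))) = -36 - (14442 - (-2)*(-146)*(-1)) = -36 - (14442 - 1*(-292)) = -36 - (14442 + 292) = -36 - 1*14734 = -36 - 14734 = -14770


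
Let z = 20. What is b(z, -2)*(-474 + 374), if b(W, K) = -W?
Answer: 2000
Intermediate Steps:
b(z, -2)*(-474 + 374) = (-1*20)*(-474 + 374) = -20*(-100) = 2000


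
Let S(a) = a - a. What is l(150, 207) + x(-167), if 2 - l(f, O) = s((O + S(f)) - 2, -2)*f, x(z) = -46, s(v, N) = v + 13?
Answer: -32744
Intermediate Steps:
S(a) = 0
s(v, N) = 13 + v
l(f, O) = 2 - f*(11 + O) (l(f, O) = 2 - (13 + ((O + 0) - 2))*f = 2 - (13 + (O - 2))*f = 2 - (13 + (-2 + O))*f = 2 - (11 + O)*f = 2 - f*(11 + O))
l(150, 207) + x(-167) = (2 - 1*150*(11 + 207)) - 46 = (2 - 1*150*218) - 46 = (2 - 32700) - 46 = -32698 - 46 = -32744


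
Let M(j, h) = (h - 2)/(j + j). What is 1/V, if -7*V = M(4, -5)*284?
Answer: 2/71 ≈ 0.028169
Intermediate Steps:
M(j, h) = (-2 + h)/(2*j) (M(j, h) = (-2 + h)/((2*j)) = (-2 + h)*(1/(2*j)) = (-2 + h)/(2*j))
V = 71/2 (V = -(½)*(-2 - 5)/4*284/7 = -(½)*(¼)*(-7)*284/7 = -(-1)*284/8 = -⅐*(-497/2) = 71/2 ≈ 35.500)
1/V = 1/(71/2) = 2/71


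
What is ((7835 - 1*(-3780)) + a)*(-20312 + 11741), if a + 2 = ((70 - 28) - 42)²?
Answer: -99535023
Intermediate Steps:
a = -2 (a = -2 + ((70 - 28) - 42)² = -2 + (42 - 42)² = -2 + 0² = -2 + 0 = -2)
((7835 - 1*(-3780)) + a)*(-20312 + 11741) = ((7835 - 1*(-3780)) - 2)*(-20312 + 11741) = ((7835 + 3780) - 2)*(-8571) = (11615 - 2)*(-8571) = 11613*(-8571) = -99535023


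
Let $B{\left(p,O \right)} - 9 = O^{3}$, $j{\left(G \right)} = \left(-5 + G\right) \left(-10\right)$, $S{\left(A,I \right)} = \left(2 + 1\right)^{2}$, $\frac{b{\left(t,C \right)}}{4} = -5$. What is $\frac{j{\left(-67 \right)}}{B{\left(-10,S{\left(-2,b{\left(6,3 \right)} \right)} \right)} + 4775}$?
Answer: $\frac{720}{5513} \approx 0.1306$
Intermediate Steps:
$b{\left(t,C \right)} = -20$ ($b{\left(t,C \right)} = 4 \left(-5\right) = -20$)
$S{\left(A,I \right)} = 9$ ($S{\left(A,I \right)} = 3^{2} = 9$)
$j{\left(G \right)} = 50 - 10 G$
$B{\left(p,O \right)} = 9 + O^{3}$
$\frac{j{\left(-67 \right)}}{B{\left(-10,S{\left(-2,b{\left(6,3 \right)} \right)} \right)} + 4775} = \frac{50 - -670}{\left(9 + 9^{3}\right) + 4775} = \frac{50 + 670}{\left(9 + 729\right) + 4775} = \frac{720}{738 + 4775} = \frac{720}{5513}$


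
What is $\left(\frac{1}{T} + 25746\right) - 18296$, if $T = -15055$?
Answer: $\frac{112159749}{15055} \approx 7450.0$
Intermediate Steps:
$\left(\frac{1}{T} + 25746\right) - 18296 = \left(\frac{1}{-15055} + 25746\right) - 18296 = \left(- \frac{1}{15055} + 25746\right) - 18296 = \frac{387606029}{15055} - 18296 = \frac{112159749}{15055}$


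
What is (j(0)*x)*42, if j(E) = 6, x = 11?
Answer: 2772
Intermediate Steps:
(j(0)*x)*42 = (6*11)*42 = 66*42 = 2772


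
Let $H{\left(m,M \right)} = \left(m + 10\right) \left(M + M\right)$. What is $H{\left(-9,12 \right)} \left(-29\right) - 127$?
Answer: $-823$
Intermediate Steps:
$H{\left(m,M \right)} = 2 M \left(10 + m\right)$ ($H{\left(m,M \right)} = \left(10 + m\right) 2 M = 2 M \left(10 + m\right)$)
$H{\left(-9,12 \right)} \left(-29\right) - 127 = 2 \cdot 12 \left(10 - 9\right) \left(-29\right) - 127 = 2 \cdot 12 \cdot 1 \left(-29\right) - 127 = 24 \left(-29\right) - 127 = -696 - 127 = -823$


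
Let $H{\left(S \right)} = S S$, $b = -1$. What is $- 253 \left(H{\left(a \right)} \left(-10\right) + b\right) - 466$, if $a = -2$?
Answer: $9907$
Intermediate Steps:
$H{\left(S \right)} = S^{2}$
$- 253 \left(H{\left(a \right)} \left(-10\right) + b\right) - 466 = - 253 \left(\left(-2\right)^{2} \left(-10\right) - 1\right) - 466 = - 253 \left(4 \left(-10\right) - 1\right) - 466 = - 253 \left(-40 - 1\right) - 466 = \left(-253\right) \left(-41\right) - 466 = 10373 - 466 = 9907$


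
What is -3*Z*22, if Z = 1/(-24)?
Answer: 11/4 ≈ 2.7500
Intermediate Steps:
Z = -1/24 ≈ -0.041667
-3*Z*22 = -3*(-1/24)*22 = (1/8)*22 = 11/4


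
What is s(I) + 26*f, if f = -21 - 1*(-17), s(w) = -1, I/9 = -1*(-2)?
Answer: -105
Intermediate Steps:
I = 18 (I = 9*(-1*(-2)) = 9*2 = 18)
f = -4 (f = -21 + 17 = -4)
s(I) + 26*f = -1 + 26*(-4) = -1 - 104 = -105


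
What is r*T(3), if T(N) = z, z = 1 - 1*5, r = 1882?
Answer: -7528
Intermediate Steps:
z = -4 (z = 1 - 5 = -4)
T(N) = -4
r*T(3) = 1882*(-4) = -7528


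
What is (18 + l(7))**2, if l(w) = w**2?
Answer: 4489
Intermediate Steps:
(18 + l(7))**2 = (18 + 7**2)**2 = (18 + 49)**2 = 67**2 = 4489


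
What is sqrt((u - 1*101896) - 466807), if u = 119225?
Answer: 3*I*sqrt(49942) ≈ 670.43*I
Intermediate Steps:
sqrt((u - 1*101896) - 466807) = sqrt((119225 - 1*101896) - 466807) = sqrt((119225 - 101896) - 466807) = sqrt(17329 - 466807) = sqrt(-449478) = 3*I*sqrt(49942)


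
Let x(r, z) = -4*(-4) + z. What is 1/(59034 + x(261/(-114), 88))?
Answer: 1/59138 ≈ 1.6910e-5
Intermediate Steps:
x(r, z) = 16 + z
1/(59034 + x(261/(-114), 88)) = 1/(59034 + (16 + 88)) = 1/(59034 + 104) = 1/59138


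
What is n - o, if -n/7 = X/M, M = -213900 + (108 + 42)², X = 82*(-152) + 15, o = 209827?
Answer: -40160974943/191400 ≈ -2.0983e+5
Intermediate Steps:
X = -12449 (X = -12464 + 15 = -12449)
M = -191400 (M = -213900 + 150² = -213900 + 22500 = -191400)
n = -87143/191400 (n = -(-87143)/(-191400) = -(-87143)*(-1)/191400 = -7*12449/191400 = -87143/191400 ≈ -0.45529)
n - o = -87143/191400 - 1*209827 = -87143/191400 - 209827 = -40160974943/191400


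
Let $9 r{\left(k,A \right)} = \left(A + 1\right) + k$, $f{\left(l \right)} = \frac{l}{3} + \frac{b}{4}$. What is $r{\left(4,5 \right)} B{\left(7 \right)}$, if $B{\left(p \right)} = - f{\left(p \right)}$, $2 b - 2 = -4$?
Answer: $- \frac{125}{54} \approx -2.3148$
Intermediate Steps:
$b = -1$ ($b = 1 + \frac{1}{2} \left(-4\right) = 1 - 2 = -1$)
$f{\left(l \right)} = - \frac{1}{4} + \frac{l}{3}$ ($f{\left(l \right)} = \frac{l}{3} - \frac{1}{4} = - \frac{1}{4} + \frac{l}{3}$)
$r{\left(k,A \right)} = \frac{1}{9} + \frac{A}{9} + \frac{k}{9}$ ($r{\left(k,A \right)} = \frac{\left(A + 1\right) + k}{9} = \frac{\left(1 + A\right) + k}{9} = \frac{1 + A + k}{9} = \frac{1}{9} + \frac{A}{9} + \frac{k}{9}$)
$B{\left(p \right)} = \frac{1}{4} - \frac{p}{3}$ ($B{\left(p \right)} = - (- \frac{1}{4} + \frac{p}{3}) = \frac{1}{4} - \frac{p}{3}$)
$r{\left(4,5 \right)} B{\left(7 \right)} = \left(\frac{1}{9} + \frac{1}{9} \cdot 5 + \frac{1}{9} \cdot 4\right) \left(\frac{1}{4} - \frac{7}{3}\right) = \left(\frac{1}{9} + \frac{5}{9} + \frac{4}{9}\right) \left(\frac{1}{4} - \frac{7}{3}\right) = \frac{10}{9} \left(- \frac{25}{12}\right) = - \frac{125}{54}$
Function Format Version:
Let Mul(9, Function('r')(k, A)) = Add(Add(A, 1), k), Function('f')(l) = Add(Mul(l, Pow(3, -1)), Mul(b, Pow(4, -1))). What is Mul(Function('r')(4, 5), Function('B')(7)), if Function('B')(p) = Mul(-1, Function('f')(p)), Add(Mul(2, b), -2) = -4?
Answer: Rational(-125, 54) ≈ -2.3148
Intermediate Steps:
b = -1 (b = Add(1, Mul(Rational(1, 2), -4)) = Add(1, -2) = -1)
Function('f')(l) = Add(Rational(-1, 4), Mul(Rational(1, 3), l)) (Function('f')(l) = Add(Mul(l, Pow(3, -1)), Mul(-1, Pow(4, -1))) = Add(Mul(l, Rational(1, 3)), Mul(-1, Rational(1, 4))) = Add(Mul(Rational(1, 3), l), Rational(-1, 4)) = Add(Rational(-1, 4), Mul(Rational(1, 3), l)))
Function('r')(k, A) = Add(Rational(1, 9), Mul(Rational(1, 9), A), Mul(Rational(1, 9), k)) (Function('r')(k, A) = Mul(Rational(1, 9), Add(Add(A, 1), k)) = Mul(Rational(1, 9), Add(Add(1, A), k)) = Mul(Rational(1, 9), Add(1, A, k)) = Add(Rational(1, 9), Mul(Rational(1, 9), A), Mul(Rational(1, 9), k)))
Function('B')(p) = Add(Rational(1, 4), Mul(Rational(-1, 3), p)) (Function('B')(p) = Mul(-1, Add(Rational(-1, 4), Mul(Rational(1, 3), p))) = Add(Rational(1, 4), Mul(Rational(-1, 3), p)))
Mul(Function('r')(4, 5), Function('B')(7)) = Mul(Add(Rational(1, 9), Mul(Rational(1, 9), 5), Mul(Rational(1, 9), 4)), Add(Rational(1, 4), Mul(Rational(-1, 3), 7))) = Mul(Add(Rational(1, 9), Rational(5, 9), Rational(4, 9)), Add(Rational(1, 4), Rational(-7, 3))) = Mul(Rational(10, 9), Rational(-25, 12)) = Rational(-125, 54)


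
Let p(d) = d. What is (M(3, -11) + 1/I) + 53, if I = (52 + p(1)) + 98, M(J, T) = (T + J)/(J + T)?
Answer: 8155/151 ≈ 54.007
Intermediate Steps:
M(J, T) = 1 (M(J, T) = (J + T)/(J + T) = 1)
I = 151 (I = (52 + 1) + 98 = 53 + 98 = 151)
(M(3, -11) + 1/I) + 53 = (1 + 1/151) + 53 = 152/151 + 53 = 8155/151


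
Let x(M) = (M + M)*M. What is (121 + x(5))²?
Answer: 29241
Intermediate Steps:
x(M) = 2*M² (x(M) = (2*M)*M = 2*M²)
(121 + x(5))² = (121 + 2*5²)² = (121 + 2*25)² = (121 + 50)² = 171² = 29241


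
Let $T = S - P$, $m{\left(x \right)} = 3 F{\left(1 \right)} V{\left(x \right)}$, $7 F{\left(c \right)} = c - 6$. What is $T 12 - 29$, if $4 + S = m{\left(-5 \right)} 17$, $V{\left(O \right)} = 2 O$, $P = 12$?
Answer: $\frac{29053}{7} \approx 4150.4$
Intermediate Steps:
$F{\left(c \right)} = - \frac{6}{7} + \frac{c}{7}$ ($F{\left(c \right)} = \frac{c - 6}{7} = \frac{-6 + c}{7} = - \frac{6}{7} + \frac{c}{7}$)
$m{\left(x \right)} = - \frac{30 x}{7}$ ($m{\left(x \right)} = 3 \left(- \frac{6}{7} + \frac{1}{7} \cdot 1\right) 2 x = 3 \left(- \frac{6}{7} + \frac{1}{7}\right) 2 x = 3 \left(- \frac{5}{7}\right) 2 x = - \frac{15 \cdot 2 x}{7} = - \frac{30 x}{7}$)
$S = \frac{2522}{7}$ ($S = -4 + \left(- \frac{30}{7}\right) \left(-5\right) 17 = -4 + \frac{150}{7} \cdot 17 = -4 + \frac{2550}{7} = \frac{2522}{7} \approx 360.29$)
$T = \frac{2438}{7}$ ($T = \frac{2522}{7} - 12 = \frac{2438}{7} \approx 348.29$)
$T 12 - 29 = \frac{2438}{7} \cdot 12 - 29 = \frac{29256}{7} - 29 = \frac{29053}{7}$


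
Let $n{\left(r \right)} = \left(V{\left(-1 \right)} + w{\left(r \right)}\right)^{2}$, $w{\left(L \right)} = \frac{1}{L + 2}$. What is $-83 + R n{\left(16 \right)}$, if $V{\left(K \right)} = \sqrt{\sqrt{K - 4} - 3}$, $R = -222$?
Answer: $-83 - \frac{37 \left(1 + 18 \sqrt{-3 + i \sqrt{5}}\right)^{2}}{54} \approx 567.29 - 541.69 i$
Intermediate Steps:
$w{\left(L \right)} = \frac{1}{2 + L}$
$V{\left(K \right)} = \sqrt{-3 + \sqrt{-4 + K}}$ ($V{\left(K \right)} = \sqrt{\sqrt{-4 + K} - 3} = \sqrt{-3 + \sqrt{-4 + K}}$)
$n{\left(r \right)} = \left(\sqrt{-3 + i \sqrt{5}} + \frac{1}{2 + r}\right)^{2}$ ($n{\left(r \right)} = \left(\sqrt{-3 + \sqrt{-4 - 1}} + \frac{1}{2 + r}\right)^{2} = \left(\sqrt{-3 + \sqrt{-5}} + \frac{1}{2 + r}\right)^{2} = \left(\sqrt{-3 + i \sqrt{5}} + \frac{1}{2 + r}\right)^{2}$)
$-83 + R n{\left(16 \right)} = -83 - 222 \frac{\left(1 + \sqrt{-3 + i \sqrt{5}} \left(2 + 16\right)\right)^{2}}{\left(2 + 16\right)^{2}} = -83 - 222 \frac{\left(1 + \sqrt{-3 + i \sqrt{5}} \cdot 18\right)^{2}}{324} = -83 - 222 \left(1 + 18 \sqrt{-3 + i \sqrt{5}}\right)^{2} \cdot \frac{1}{324} = -83 - 222 \frac{\left(1 + 18 \sqrt{-3 + i \sqrt{5}}\right)^{2}}{324} = -83 - \frac{37 \left(1 + 18 \sqrt{-3 + i \sqrt{5}}\right)^{2}}{54}$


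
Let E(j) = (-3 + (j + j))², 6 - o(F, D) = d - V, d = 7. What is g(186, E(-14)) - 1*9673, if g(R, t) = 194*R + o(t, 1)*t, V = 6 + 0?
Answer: 31216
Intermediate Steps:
V = 6
o(F, D) = 5 (o(F, D) = 6 - (7 - 1*6) = 6 - (7 - 6) = 6 - 1*1 = 6 - 1 = 5)
E(j) = (-3 + 2*j)²
g(R, t) = 5*t + 194*R (g(R, t) = 194*R + 5*t = 5*t + 194*R)
g(186, E(-14)) - 1*9673 = (5*(-3 + 2*(-14))² + 194*186) - 1*9673 = (5*(-3 - 28)² + 36084) - 9673 = (5*(-31)² + 36084) - 9673 = (5*961 + 36084) - 9673 = (4805 + 36084) - 9673 = 40889 - 9673 = 31216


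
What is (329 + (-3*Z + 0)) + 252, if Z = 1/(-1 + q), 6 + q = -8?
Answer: 2906/5 ≈ 581.20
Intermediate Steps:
q = -14 (q = -6 - 8 = -14)
Z = -1/15 (Z = 1/(-1 - 14) = 1/(-15) = -1/15 ≈ -0.066667)
(329 + (-3*Z + 0)) + 252 = (329 + (-3*(-1/15) + 0)) + 252 = (329 + (1/5 + 0)) + 252 = (329 + 1/5) + 252 = 1646/5 + 252 = 2906/5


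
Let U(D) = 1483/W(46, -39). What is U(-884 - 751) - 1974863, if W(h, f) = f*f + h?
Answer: -3094608838/1567 ≈ -1.9749e+6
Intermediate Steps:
W(h, f) = h + f² (W(h, f) = f² + h = h + f²)
U(D) = 1483/1567 (U(D) = 1483/(46 + (-39)²) = 1483/(46 + 1521) = 1483/1567)
U(-884 - 751) - 1974863 = 1483/1567 - 1974863 = -3094608838/1567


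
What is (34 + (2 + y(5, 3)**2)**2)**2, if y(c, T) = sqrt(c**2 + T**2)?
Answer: 1768900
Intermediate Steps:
y(c, T) = sqrt(T**2 + c**2)
(34 + (2 + y(5, 3)**2)**2)**2 = (34 + (2 + (sqrt(3**2 + 5**2))**2)**2)**2 = (34 + (2 + (sqrt(9 + 25))**2)**2)**2 = (34 + (2 + (sqrt(34))**2)**2)**2 = (34 + (2 + 34)**2)**2 = (34 + 36**2)**2 = (34 + 1296)**2 = 1330**2 = 1768900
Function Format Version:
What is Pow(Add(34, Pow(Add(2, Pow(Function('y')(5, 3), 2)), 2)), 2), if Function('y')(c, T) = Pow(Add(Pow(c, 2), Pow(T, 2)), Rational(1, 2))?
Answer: 1768900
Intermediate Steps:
Function('y')(c, T) = Pow(Add(Pow(T, 2), Pow(c, 2)), Rational(1, 2))
Pow(Add(34, Pow(Add(2, Pow(Function('y')(5, 3), 2)), 2)), 2) = Pow(Add(34, Pow(Add(2, Pow(Pow(Add(Pow(3, 2), Pow(5, 2)), Rational(1, 2)), 2)), 2)), 2) = Pow(Add(34, Pow(Add(2, Pow(Pow(Add(9, 25), Rational(1, 2)), 2)), 2)), 2) = Pow(Add(34, Pow(Add(2, Pow(Pow(34, Rational(1, 2)), 2)), 2)), 2) = Pow(Add(34, Pow(Add(2, 34), 2)), 2) = Pow(Add(34, Pow(36, 2)), 2) = Pow(Add(34, 1296), 2) = Pow(1330, 2) = 1768900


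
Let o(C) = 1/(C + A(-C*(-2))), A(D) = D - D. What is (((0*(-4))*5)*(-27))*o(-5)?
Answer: 0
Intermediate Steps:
A(D) = 0
o(C) = 1/C (o(C) = 1/(C + 0) = 1/C)
(((0*(-4))*5)*(-27))*o(-5) = (((0*(-4))*5)*(-27))/(-5) = ((0*5)*(-27))*(-⅕) = (0*(-27))*(-⅕) = 0*(-⅕) = 0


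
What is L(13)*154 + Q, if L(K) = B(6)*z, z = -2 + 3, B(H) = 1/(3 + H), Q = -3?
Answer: 127/9 ≈ 14.111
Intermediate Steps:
z = 1
L(K) = ⅑ (L(K) = 1/(3 + 6) = 1/9 = (⅑)*1 = ⅑)
L(13)*154 + Q = (⅑)*154 - 3 = 154/9 - 3 = 127/9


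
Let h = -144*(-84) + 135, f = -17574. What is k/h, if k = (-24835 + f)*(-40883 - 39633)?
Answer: 3414603044/12231 ≈ 2.7918e+5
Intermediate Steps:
h = 12231 (h = 12096 + 135 = 12231)
k = 3414603044 (k = (-24835 - 17574)*(-40883 - 39633) = -42409*(-80516) = 3414603044)
k/h = 3414603044/12231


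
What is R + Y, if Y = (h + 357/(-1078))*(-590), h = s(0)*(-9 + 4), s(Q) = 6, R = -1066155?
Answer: -80715990/77 ≈ -1.0483e+6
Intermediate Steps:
h = -30 (h = 6*(-9 + 4) = 6*(-5) = -30)
Y = 1377945/77 (Y = (-30 + 357/(-1078))*(-590) = (-30 + 357*(-1/1078))*(-590) = (-30 - 51/154)*(-590) = -4671/154*(-590) = 1377945/77 ≈ 17895.)
R + Y = -1066155 + 1377945/77 = -80715990/77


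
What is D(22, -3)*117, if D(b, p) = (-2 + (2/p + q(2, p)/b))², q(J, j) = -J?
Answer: 107653/121 ≈ 889.69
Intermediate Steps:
D(b, p) = (-2 - 2/b + 2/p)² (D(b, p) = (-2 + (2/p + (-1*2)/b))² = (-2 + (2/p - 2/b))² = (-2 + (-2/b + 2/p))² = (-2 - 2/b + 2/p)²)
D(22, -3)*117 = (4*(-3 - 1*22 + 22*(-3))²/(22²*(-3)²))*117 = (4*(1/484)*(⅑)*(-3 - 22 - 66)²)*117 = (4*(1/484)*(⅑)*(-91)²)*117 = (4*(1/484)*(⅑)*8281)*117 = (8281/1089)*117 = 107653/121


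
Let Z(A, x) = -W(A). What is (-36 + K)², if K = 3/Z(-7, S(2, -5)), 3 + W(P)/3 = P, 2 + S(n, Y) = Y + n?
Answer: 128881/100 ≈ 1288.8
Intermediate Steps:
S(n, Y) = -2 + Y + n (S(n, Y) = -2 + (Y + n) = -2 + Y + n)
W(P) = -9 + 3*P
Z(A, x) = 9 - 3*A (Z(A, x) = -(-9 + 3*A) = 9 - 3*A)
K = ⅒ (K = 3/(9 - 3*(-7)) = 3/(9 + 21) = 3/30 = 3*(1/30) = ⅒ ≈ 0.10000)
(-36 + K)² = (-36 + ⅒)² = (-359/10)² = 128881/100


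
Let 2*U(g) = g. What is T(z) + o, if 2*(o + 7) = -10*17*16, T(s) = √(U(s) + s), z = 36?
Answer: -1367 + 3*√6 ≈ -1359.7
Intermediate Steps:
U(g) = g/2
T(s) = √6*√s/2 (T(s) = √(s/2 + s) = √(3*s/2) = √6*√s/2)
o = -1367 (o = -7 + (-10*17*16)/2 = -7 + (-170*16)/2 = -7 + (½)*(-2720) = -7 - 1360 = -1367)
T(z) + o = √6*√36/2 - 1367 = (½)*√6*6 - 1367 = 3*√6 - 1367 = -1367 + 3*√6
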